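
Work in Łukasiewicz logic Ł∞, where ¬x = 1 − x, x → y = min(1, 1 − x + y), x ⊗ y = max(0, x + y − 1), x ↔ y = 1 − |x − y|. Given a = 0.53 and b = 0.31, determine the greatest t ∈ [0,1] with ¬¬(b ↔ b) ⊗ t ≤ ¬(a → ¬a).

0.06

b ↔ b = 1 − |0.31 − 0.31| = 1 − 0.00 = 1.00
¬(b ↔ b) = 1 − 1.00 = 0.00
¬¬(b ↔ b) = 1 − 0.00 = 1.00
So the left factor is ¬¬(b ↔ b) = 1.00.
¬a = 1 − 0.53 = 0.47
a → ¬a = min(1, 1 − 0.53 + 0.47) = min(1, 0.94) = 0.94
¬(a → ¬a) = 1 − 0.94 = 0.06
So the right-hand bound is ¬(a → ¬a) = 0.06.
The residuum of the Łukasiewicz t-norm gives the supremum: min(1, 1 − 1.00 + 0.06).
1 − 1.00 + 0.06 = 0.06, so t = min(1, 0.06) = 0.06.
Check: 1.00 ⊗ 0.06 = max(0, 0.06) = 0.06 ≤ 0.06.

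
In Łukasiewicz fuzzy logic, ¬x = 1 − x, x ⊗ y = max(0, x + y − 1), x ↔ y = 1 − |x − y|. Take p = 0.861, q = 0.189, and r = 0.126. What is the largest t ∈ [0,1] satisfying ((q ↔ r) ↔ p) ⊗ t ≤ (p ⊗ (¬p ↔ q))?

q ↔ r = 1 − |0.189 − 0.126| = 1 − 0.063 = 0.937
(q ↔ r) ↔ p = 1 − |0.937 − 0.861| = 1 − 0.076 = 0.924
So the left factor is (q ↔ r) ↔ p = 0.924.
¬p = 1 − 0.861 = 0.139
¬p ↔ q = 1 − |0.139 − 0.189| = 1 − 0.050 = 0.950
p ⊗ (¬p ↔ q) = max(0, 0.861 + 0.950 − 1) = max(0, 0.811) = 0.811
So the right-hand bound is p ⊗ (¬p ↔ q) = 0.811.
The residuum of the Łukasiewicz t-norm gives the supremum: min(1, 1 − 0.924 + 0.811).
1 − 0.924 + 0.811 = 0.887, so t = min(1, 0.887) = 0.887.
Check: 0.924 ⊗ 0.887 = max(0, 0.811) = 0.811 ≤ 0.811.

0.887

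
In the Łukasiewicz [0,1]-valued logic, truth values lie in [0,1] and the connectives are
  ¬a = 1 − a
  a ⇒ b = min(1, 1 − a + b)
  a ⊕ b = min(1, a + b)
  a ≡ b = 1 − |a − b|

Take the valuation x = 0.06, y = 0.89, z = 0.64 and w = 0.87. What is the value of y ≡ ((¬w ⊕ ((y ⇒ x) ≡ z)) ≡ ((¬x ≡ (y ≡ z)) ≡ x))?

0.70

¬w = 1 − 0.87 = 0.13
y ⇒ x = min(1, 1 − 0.89 + 0.06) = min(1, 0.17) = 0.17
(y ⇒ x) ≡ z = 1 − |0.17 − 0.64| = 1 − 0.47 = 0.53
¬w ⊕ ((y ⇒ x) ≡ z) = min(1, 0.13 + 0.53) = min(1, 0.66) = 0.66
¬x = 1 − 0.06 = 0.94
y ≡ z = 1 − |0.89 − 0.64| = 1 − 0.25 = 0.75
¬x ≡ (y ≡ z) = 1 − |0.94 − 0.75| = 1 − 0.19 = 0.81
(¬x ≡ (y ≡ z)) ≡ x = 1 − |0.81 − 0.06| = 1 − 0.75 = 0.25
(¬w ⊕ ((y ⇒ x) ≡ z)) ≡ ((¬x ≡ (y ≡ z)) ≡ x) = 1 − |0.66 − 0.25| = 1 − 0.41 = 0.59
y ≡ ((¬w ⊕ ((y ⇒ x) ≡ z)) ≡ ((¬x ≡ (y ≡ z)) ≡ x)) = 1 − |0.89 − 0.59| = 1 − 0.30 = 0.70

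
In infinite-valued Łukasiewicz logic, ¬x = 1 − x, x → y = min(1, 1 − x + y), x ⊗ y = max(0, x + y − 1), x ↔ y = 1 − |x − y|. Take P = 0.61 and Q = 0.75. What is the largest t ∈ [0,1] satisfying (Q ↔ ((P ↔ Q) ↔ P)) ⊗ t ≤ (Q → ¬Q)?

P ↔ Q = 1 − |0.61 − 0.75| = 1 − 0.14 = 0.86
(P ↔ Q) ↔ P = 1 − |0.86 − 0.61| = 1 − 0.25 = 0.75
Q ↔ ((P ↔ Q) ↔ P) = 1 − |0.75 − 0.75| = 1 − 0.00 = 1.00
So the left factor is Q ↔ ((P ↔ Q) ↔ P) = 1.00.
¬Q = 1 − 0.75 = 0.25
Q → ¬Q = min(1, 1 − 0.75 + 0.25) = min(1, 0.50) = 0.50
So the right-hand bound is Q → ¬Q = 0.50.
The residuum of the Łukasiewicz t-norm gives the supremum: min(1, 1 − 1.00 + 0.50).
1 − 1.00 + 0.50 = 0.50, so t = min(1, 0.50) = 0.50.
Check: 1.00 ⊗ 0.50 = max(0, 0.50) = 0.50 ≤ 0.50.

0.50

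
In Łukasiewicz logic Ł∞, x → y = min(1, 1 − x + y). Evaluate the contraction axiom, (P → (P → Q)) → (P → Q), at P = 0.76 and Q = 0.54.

P → Q = min(1, 1 − 0.76 + 0.54) = min(1, 0.78) = 0.78
P → (P → Q) = min(1, 1 − 0.76 + 0.78) = min(1, 1.02) = 1.00
(P → (P → Q)) → (P → Q) = min(1, 1 − 1.00 + 0.78) = min(1, 0.78) = 0.78
(The value 0.78 < 1 shows this instance is not satisfied; fails in Ł∞ (the t-norm is not idempotent).)

0.78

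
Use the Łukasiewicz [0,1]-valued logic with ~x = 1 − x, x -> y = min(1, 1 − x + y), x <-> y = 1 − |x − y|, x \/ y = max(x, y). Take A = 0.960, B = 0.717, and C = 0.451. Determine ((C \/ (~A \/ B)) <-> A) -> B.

0.960

~A = 1 − 0.960 = 0.040
~A \/ B = max(0.040, 0.717) = 0.717
C \/ (~A \/ B) = max(0.451, 0.717) = 0.717
(C \/ (~A \/ B)) <-> A = 1 − |0.717 − 0.960| = 1 − 0.243 = 0.757
((C \/ (~A \/ B)) <-> A) -> B = min(1, 1 − 0.757 + 0.717) = min(1, 0.960) = 0.960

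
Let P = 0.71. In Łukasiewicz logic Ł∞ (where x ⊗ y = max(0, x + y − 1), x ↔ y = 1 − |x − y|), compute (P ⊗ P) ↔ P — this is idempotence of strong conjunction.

P ⊗ P = max(0, 0.71 + 0.71 − 1) = max(0, 0.42) = 0.42
(P ⊗ P) ↔ P = 1 − |0.42 − 0.71| = 1 − 0.29 = 0.71
(The value 0.71 < 1 shows this instance is not satisfied; fails in Ł∞ since a ⊗ a = max(0, 2a−1) ≠ a in general.)

0.71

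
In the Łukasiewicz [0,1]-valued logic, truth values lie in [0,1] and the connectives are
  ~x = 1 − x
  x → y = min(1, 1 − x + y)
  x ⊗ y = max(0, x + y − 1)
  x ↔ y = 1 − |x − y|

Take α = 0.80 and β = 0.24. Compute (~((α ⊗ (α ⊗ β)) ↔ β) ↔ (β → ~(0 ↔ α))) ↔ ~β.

0.48

α ⊗ β = max(0, 0.80 + 0.24 − 1) = max(0, 0.04) = 0.04
α ⊗ (α ⊗ β) = max(0, 0.80 + 0.04 − 1) = max(0, -0.16) = 0.00
(α ⊗ (α ⊗ β)) ↔ β = 1 − |0.00 − 0.24| = 1 − 0.24 = 0.76
~((α ⊗ (α ⊗ β)) ↔ β) = 1 − 0.76 = 0.24
0 ↔ α = 1 − |0.00 − 0.80| = 1 − 0.80 = 0.20
~(0 ↔ α) = 1 − 0.20 = 0.80
β → ~(0 ↔ α) = min(1, 1 − 0.24 + 0.80) = min(1, 1.56) = 1.00
~((α ⊗ (α ⊗ β)) ↔ β) ↔ (β → ~(0 ↔ α)) = 1 − |0.24 − 1.00| = 1 − 0.76 = 0.24
~β = 1 − 0.24 = 0.76
(~((α ⊗ (α ⊗ β)) ↔ β) ↔ (β → ~(0 ↔ α))) ↔ ~β = 1 − |0.24 − 0.76| = 1 − 0.52 = 0.48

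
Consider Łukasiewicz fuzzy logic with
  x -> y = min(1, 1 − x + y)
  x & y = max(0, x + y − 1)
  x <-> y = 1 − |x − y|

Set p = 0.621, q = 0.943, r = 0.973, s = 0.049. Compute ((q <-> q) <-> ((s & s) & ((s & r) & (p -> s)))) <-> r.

q <-> q = 1 − |0.943 − 0.943| = 1 − 0.000 = 1.000
s & s = max(0, 0.049 + 0.049 − 1) = max(0, -0.902) = 0.000
s & r = max(0, 0.049 + 0.973 − 1) = max(0, 0.022) = 0.022
p -> s = min(1, 1 − 0.621 + 0.049) = min(1, 0.428) = 0.428
(s & r) & (p -> s) = max(0, 0.022 + 0.428 − 1) = max(0, -0.550) = 0.000
(s & s) & ((s & r) & (p -> s)) = max(0, 0.000 + 0.000 − 1) = max(0, -1.000) = 0.000
(q <-> q) <-> ((s & s) & ((s & r) & (p -> s))) = 1 − |1.000 − 0.000| = 1 − 1.000 = 0.000
((q <-> q) <-> ((s & s) & ((s & r) & (p -> s)))) <-> r = 1 − |0.000 − 0.973| = 1 − 0.973 = 0.027

0.027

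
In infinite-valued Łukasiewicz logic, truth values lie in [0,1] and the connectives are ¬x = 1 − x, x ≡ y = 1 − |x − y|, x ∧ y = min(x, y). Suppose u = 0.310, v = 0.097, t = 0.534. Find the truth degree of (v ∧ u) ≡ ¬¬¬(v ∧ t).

0.194

v ∧ u = min(0.097, 0.310) = 0.097
v ∧ t = min(0.097, 0.534) = 0.097
¬(v ∧ t) = 1 − 0.097 = 0.903
¬¬(v ∧ t) = 1 − 0.903 = 0.097
¬¬¬(v ∧ t) = 1 − 0.097 = 0.903
(v ∧ u) ≡ ¬¬¬(v ∧ t) = 1 − |0.097 − 0.903| = 1 − 0.806 = 0.194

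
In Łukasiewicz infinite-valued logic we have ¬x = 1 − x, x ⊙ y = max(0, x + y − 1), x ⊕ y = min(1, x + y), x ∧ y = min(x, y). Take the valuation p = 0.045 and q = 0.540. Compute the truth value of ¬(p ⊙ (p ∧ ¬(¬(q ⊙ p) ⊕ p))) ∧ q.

0.540

q ⊙ p = max(0, 0.540 + 0.045 − 1) = max(0, -0.415) = 0.000
¬(q ⊙ p) = 1 − 0.000 = 1.000
¬(q ⊙ p) ⊕ p = min(1, 1.000 + 0.045) = min(1, 1.045) = 1.000
¬(¬(q ⊙ p) ⊕ p) = 1 − 1.000 = 0.000
p ∧ ¬(¬(q ⊙ p) ⊕ p) = min(0.045, 0.000) = 0.000
p ⊙ (p ∧ ¬(¬(q ⊙ p) ⊕ p)) = max(0, 0.045 + 0.000 − 1) = max(0, -0.955) = 0.000
¬(p ⊙ (p ∧ ¬(¬(q ⊙ p) ⊕ p))) = 1 − 0.000 = 1.000
¬(p ⊙ (p ∧ ¬(¬(q ⊙ p) ⊕ p))) ∧ q = min(1.000, 0.540) = 0.540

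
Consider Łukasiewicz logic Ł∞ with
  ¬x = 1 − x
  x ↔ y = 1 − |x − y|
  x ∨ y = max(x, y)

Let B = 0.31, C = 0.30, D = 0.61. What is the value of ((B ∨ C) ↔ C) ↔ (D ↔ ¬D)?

0.79

B ∨ C = max(0.31, 0.30) = 0.31
(B ∨ C) ↔ C = 1 − |0.31 − 0.30| = 1 − 0.01 = 0.99
¬D = 1 − 0.61 = 0.39
D ↔ ¬D = 1 − |0.61 − 0.39| = 1 − 0.22 = 0.78
((B ∨ C) ↔ C) ↔ (D ↔ ¬D) = 1 − |0.99 − 0.78| = 1 − 0.21 = 0.79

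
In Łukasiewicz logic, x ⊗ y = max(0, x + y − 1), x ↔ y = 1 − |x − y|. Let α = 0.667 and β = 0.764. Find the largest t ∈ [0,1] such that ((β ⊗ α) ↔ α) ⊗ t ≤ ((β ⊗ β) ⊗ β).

β ⊗ α = max(0, 0.764 + 0.667 − 1) = max(0, 0.431) = 0.431
(β ⊗ α) ↔ α = 1 − |0.431 − 0.667| = 1 − 0.236 = 0.764
So the left factor is (β ⊗ α) ↔ α = 0.764.
β ⊗ β = max(0, 0.764 + 0.764 − 1) = max(0, 0.528) = 0.528
(β ⊗ β) ⊗ β = max(0, 0.528 + 0.764 − 1) = max(0, 0.292) = 0.292
So the right-hand bound is (β ⊗ β) ⊗ β = 0.292.
The residuum of the Łukasiewicz t-norm gives the supremum: min(1, 1 − 0.764 + 0.292).
1 − 0.764 + 0.292 = 0.528, so t = min(1, 0.528) = 0.528.
Check: 0.764 ⊗ 0.528 = max(0, 0.292) = 0.292 ≤ 0.292.

0.528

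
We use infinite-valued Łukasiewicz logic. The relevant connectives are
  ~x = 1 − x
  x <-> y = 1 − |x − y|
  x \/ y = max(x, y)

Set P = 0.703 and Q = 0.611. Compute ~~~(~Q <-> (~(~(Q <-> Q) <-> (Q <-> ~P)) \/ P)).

~Q = 1 − 0.611 = 0.389
Q <-> Q = 1 − |0.611 − 0.611| = 1 − 0.000 = 1.000
~(Q <-> Q) = 1 − 1.000 = 0.000
~P = 1 − 0.703 = 0.297
Q <-> ~P = 1 − |0.611 − 0.297| = 1 − 0.314 = 0.686
~(Q <-> Q) <-> (Q <-> ~P) = 1 − |0.000 − 0.686| = 1 − 0.686 = 0.314
~(~(Q <-> Q) <-> (Q <-> ~P)) = 1 − 0.314 = 0.686
~(~(Q <-> Q) <-> (Q <-> ~P)) \/ P = max(0.686, 0.703) = 0.703
~Q <-> (~(~(Q <-> Q) <-> (Q <-> ~P)) \/ P) = 1 − |0.389 − 0.703| = 1 − 0.314 = 0.686
~(~Q <-> (~(~(Q <-> Q) <-> (Q <-> ~P)) \/ P)) = 1 − 0.686 = 0.314
~~(~Q <-> (~(~(Q <-> Q) <-> (Q <-> ~P)) \/ P)) = 1 − 0.314 = 0.686
~~~(~Q <-> (~(~(Q <-> Q) <-> (Q <-> ~P)) \/ P)) = 1 − 0.686 = 0.314

0.314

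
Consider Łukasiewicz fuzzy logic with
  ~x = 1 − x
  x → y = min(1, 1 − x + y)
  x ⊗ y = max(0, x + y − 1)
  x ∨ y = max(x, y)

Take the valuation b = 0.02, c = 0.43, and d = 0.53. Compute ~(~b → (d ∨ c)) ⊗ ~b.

0.43

~b = 1 − 0.02 = 0.98
d ∨ c = max(0.53, 0.43) = 0.53
~b → (d ∨ c) = min(1, 1 − 0.98 + 0.53) = min(1, 0.55) = 0.55
~(~b → (d ∨ c)) = 1 − 0.55 = 0.45
~(~b → (d ∨ c)) ⊗ ~b = max(0, 0.45 + 0.98 − 1) = max(0, 0.43) = 0.43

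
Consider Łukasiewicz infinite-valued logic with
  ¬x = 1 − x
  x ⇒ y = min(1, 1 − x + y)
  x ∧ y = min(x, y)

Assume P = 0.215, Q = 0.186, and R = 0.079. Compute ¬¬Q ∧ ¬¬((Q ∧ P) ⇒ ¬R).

0.186

¬Q = 1 − 0.186 = 0.814
¬¬Q = 1 − 0.814 = 0.186
Q ∧ P = min(0.186, 0.215) = 0.186
¬R = 1 − 0.079 = 0.921
(Q ∧ P) ⇒ ¬R = min(1, 1 − 0.186 + 0.921) = min(1, 1.735) = 1.000
¬((Q ∧ P) ⇒ ¬R) = 1 − 1.000 = 0.000
¬¬((Q ∧ P) ⇒ ¬R) = 1 − 0.000 = 1.000
¬¬Q ∧ ¬¬((Q ∧ P) ⇒ ¬R) = min(0.186, 1.000) = 0.186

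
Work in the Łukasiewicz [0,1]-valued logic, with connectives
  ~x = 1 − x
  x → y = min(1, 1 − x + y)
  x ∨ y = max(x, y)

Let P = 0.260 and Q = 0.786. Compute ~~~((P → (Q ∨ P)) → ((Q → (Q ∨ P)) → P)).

0.740

Q ∨ P = max(0.786, 0.260) = 0.786
P → (Q ∨ P) = min(1, 1 − 0.260 + 0.786) = min(1, 1.526) = 1.000
Q → (Q ∨ P) = min(1, 1 − 0.786 + 0.786) = min(1, 1.000) = 1.000
(Q → (Q ∨ P)) → P = min(1, 1 − 1.000 + 0.260) = min(1, 0.260) = 0.260
(P → (Q ∨ P)) → ((Q → (Q ∨ P)) → P) = min(1, 1 − 1.000 + 0.260) = min(1, 0.260) = 0.260
~((P → (Q ∨ P)) → ((Q → (Q ∨ P)) → P)) = 1 − 0.260 = 0.740
~~((P → (Q ∨ P)) → ((Q → (Q ∨ P)) → P)) = 1 − 0.740 = 0.260
~~~((P → (Q ∨ P)) → ((Q → (Q ∨ P)) → P)) = 1 − 0.260 = 0.740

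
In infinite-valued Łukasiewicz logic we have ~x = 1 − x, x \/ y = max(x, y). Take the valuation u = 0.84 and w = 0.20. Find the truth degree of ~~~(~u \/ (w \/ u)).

~u = 1 − 0.84 = 0.16
w \/ u = max(0.20, 0.84) = 0.84
~u \/ (w \/ u) = max(0.16, 0.84) = 0.84
~(~u \/ (w \/ u)) = 1 − 0.84 = 0.16
~~(~u \/ (w \/ u)) = 1 − 0.16 = 0.84
~~~(~u \/ (w \/ u)) = 1 − 0.84 = 0.16

0.16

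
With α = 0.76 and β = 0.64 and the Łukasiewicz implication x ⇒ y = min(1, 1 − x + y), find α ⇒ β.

0.88

α ⇒ β = min(1, 1 − 0.76 + 0.64) = min(1, 0.88) = 0.88
For comparison, the Gödel implication (1 if x ≤ y else y) would give 0.64.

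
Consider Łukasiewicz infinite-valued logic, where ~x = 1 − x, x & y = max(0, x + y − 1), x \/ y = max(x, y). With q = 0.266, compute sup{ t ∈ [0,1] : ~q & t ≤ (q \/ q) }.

~q = 1 − 0.266 = 0.734
So the left factor is ~q = 0.734.
q \/ q = max(0.266, 0.266) = 0.266
So the right-hand bound is q \/ q = 0.266.
The residuum of the Łukasiewicz t-norm gives the supremum: min(1, 1 − 0.734 + 0.266).
1 − 0.734 + 0.266 = 0.532, so t = min(1, 0.532) = 0.532.
Check: 0.734 & 0.532 = max(0, 0.266) = 0.266 ≤ 0.266.

0.532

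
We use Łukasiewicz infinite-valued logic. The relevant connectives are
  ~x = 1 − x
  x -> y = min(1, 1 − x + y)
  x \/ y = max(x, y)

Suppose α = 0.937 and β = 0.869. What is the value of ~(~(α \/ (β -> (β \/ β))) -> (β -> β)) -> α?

β \/ β = max(0.869, 0.869) = 0.869
β -> (β \/ β) = min(1, 1 − 0.869 + 0.869) = min(1, 1.000) = 1.000
α \/ (β -> (β \/ β)) = max(0.937, 1.000) = 1.000
~(α \/ (β -> (β \/ β))) = 1 − 1.000 = 0.000
β -> β = min(1, 1 − 0.869 + 0.869) = min(1, 1.000) = 1.000
~(α \/ (β -> (β \/ β))) -> (β -> β) = min(1, 1 − 0.000 + 1.000) = min(1, 2.000) = 1.000
~(~(α \/ (β -> (β \/ β))) -> (β -> β)) = 1 − 1.000 = 0.000
~(~(α \/ (β -> (β \/ β))) -> (β -> β)) -> α = min(1, 1 − 0.000 + 0.937) = min(1, 1.937) = 1.000

1.000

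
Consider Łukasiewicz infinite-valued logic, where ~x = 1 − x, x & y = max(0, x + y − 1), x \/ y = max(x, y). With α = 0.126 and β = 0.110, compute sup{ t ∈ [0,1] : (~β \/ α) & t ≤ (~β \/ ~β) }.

1.000

~β = 1 − 0.110 = 0.890
~β \/ α = max(0.890, 0.126) = 0.890
So the left factor is ~β \/ α = 0.890.
~β \/ ~β = max(0.890, 0.890) = 0.890
So the right-hand bound is ~β \/ ~β = 0.890.
The residuum of the Łukasiewicz t-norm gives the supremum: min(1, 1 − 0.890 + 0.890).
1 − 0.890 + 0.890 = 1.000, so t = min(1, 1.000) = 1.000.
Check: 0.890 & 1.000 = max(0, 0.890) = 0.890 ≤ 0.890.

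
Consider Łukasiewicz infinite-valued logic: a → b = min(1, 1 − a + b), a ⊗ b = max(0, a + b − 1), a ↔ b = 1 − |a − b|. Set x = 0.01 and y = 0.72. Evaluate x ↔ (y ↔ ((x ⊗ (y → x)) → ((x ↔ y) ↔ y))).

0.29

y → x = min(1, 1 − 0.72 + 0.01) = min(1, 0.29) = 0.29
x ⊗ (y → x) = max(0, 0.01 + 0.29 − 1) = max(0, -0.70) = 0.00
x ↔ y = 1 − |0.01 − 0.72| = 1 − 0.71 = 0.29
(x ↔ y) ↔ y = 1 − |0.29 − 0.72| = 1 − 0.43 = 0.57
(x ⊗ (y → x)) → ((x ↔ y) ↔ y) = min(1, 1 − 0.00 + 0.57) = min(1, 1.57) = 1.00
y ↔ ((x ⊗ (y → x)) → ((x ↔ y) ↔ y)) = 1 − |0.72 − 1.00| = 1 − 0.28 = 0.72
x ↔ (y ↔ ((x ⊗ (y → x)) → ((x ↔ y) ↔ y))) = 1 − |0.01 − 0.72| = 1 − 0.71 = 0.29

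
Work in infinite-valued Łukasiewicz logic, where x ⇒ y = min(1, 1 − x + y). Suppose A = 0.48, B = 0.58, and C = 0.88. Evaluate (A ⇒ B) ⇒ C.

0.88

A ⇒ B = min(1, 1 − 0.48 + 0.58) = min(1, 1.10) = 1.00
(A ⇒ B) ⇒ C = min(1, 1 − 1.00 + 0.88) = min(1, 0.88) = 0.88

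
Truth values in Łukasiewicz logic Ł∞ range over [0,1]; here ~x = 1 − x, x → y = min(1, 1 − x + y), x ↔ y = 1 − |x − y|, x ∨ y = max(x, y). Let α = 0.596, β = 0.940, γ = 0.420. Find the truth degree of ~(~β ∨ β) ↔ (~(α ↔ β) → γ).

0.060

~β = 1 − 0.940 = 0.060
~β ∨ β = max(0.060, 0.940) = 0.940
~(~β ∨ β) = 1 − 0.940 = 0.060
α ↔ β = 1 − |0.596 − 0.940| = 1 − 0.344 = 0.656
~(α ↔ β) = 1 − 0.656 = 0.344
~(α ↔ β) → γ = min(1, 1 − 0.344 + 0.420) = min(1, 1.076) = 1.000
~(~β ∨ β) ↔ (~(α ↔ β) → γ) = 1 − |0.060 − 1.000| = 1 − 0.940 = 0.060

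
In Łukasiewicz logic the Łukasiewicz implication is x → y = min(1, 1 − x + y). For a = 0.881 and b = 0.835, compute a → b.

0.954

a → b = min(1, 1 − 0.881 + 0.835) = min(1, 0.954) = 0.954
For comparison, the Gödel implication (1 if x ≤ y else y) would give 0.835.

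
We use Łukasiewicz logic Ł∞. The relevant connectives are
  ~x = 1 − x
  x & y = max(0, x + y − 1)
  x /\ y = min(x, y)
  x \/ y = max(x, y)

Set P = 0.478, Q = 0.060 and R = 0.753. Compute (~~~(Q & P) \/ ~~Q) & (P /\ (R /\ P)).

Q & P = max(0, 0.060 + 0.478 − 1) = max(0, -0.462) = 0.000
~(Q & P) = 1 − 0.000 = 1.000
~~(Q & P) = 1 − 1.000 = 0.000
~~~(Q & P) = 1 − 0.000 = 1.000
~Q = 1 − 0.060 = 0.940
~~Q = 1 − 0.940 = 0.060
~~~(Q & P) \/ ~~Q = max(1.000, 0.060) = 1.000
R /\ P = min(0.753, 0.478) = 0.478
P /\ (R /\ P) = min(0.478, 0.478) = 0.478
(~~~(Q & P) \/ ~~Q) & (P /\ (R /\ P)) = max(0, 1.000 + 0.478 − 1) = max(0, 0.478) = 0.478

0.478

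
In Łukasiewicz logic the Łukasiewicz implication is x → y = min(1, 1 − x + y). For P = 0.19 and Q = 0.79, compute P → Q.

P → Q = min(1, 1 − 0.19 + 0.79) = min(1, 1.60) = 1.00
For comparison, the Gödel implication (1 if x ≤ y else y) would give 1.00.

1.00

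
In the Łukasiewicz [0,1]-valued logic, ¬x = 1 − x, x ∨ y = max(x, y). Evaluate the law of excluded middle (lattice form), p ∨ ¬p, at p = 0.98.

¬p = 1 − 0.98 = 0.02
p ∨ ¬p = max(0.98, 0.02) = 0.98
(The value 0.98 < 1 shows this instance is not satisfied; not a Ł∞-tautology — its value is max(a, 1−a).)

0.98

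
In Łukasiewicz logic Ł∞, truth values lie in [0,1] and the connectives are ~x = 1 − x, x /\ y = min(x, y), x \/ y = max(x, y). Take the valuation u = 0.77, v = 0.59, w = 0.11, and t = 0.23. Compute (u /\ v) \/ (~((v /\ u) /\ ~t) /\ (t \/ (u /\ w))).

0.59

u /\ v = min(0.77, 0.59) = 0.59
v /\ u = min(0.59, 0.77) = 0.59
~t = 1 − 0.23 = 0.77
(v /\ u) /\ ~t = min(0.59, 0.77) = 0.59
~((v /\ u) /\ ~t) = 1 − 0.59 = 0.41
u /\ w = min(0.77, 0.11) = 0.11
t \/ (u /\ w) = max(0.23, 0.11) = 0.23
~((v /\ u) /\ ~t) /\ (t \/ (u /\ w)) = min(0.41, 0.23) = 0.23
(u /\ v) \/ (~((v /\ u) /\ ~t) /\ (t \/ (u /\ w))) = max(0.59, 0.23) = 0.59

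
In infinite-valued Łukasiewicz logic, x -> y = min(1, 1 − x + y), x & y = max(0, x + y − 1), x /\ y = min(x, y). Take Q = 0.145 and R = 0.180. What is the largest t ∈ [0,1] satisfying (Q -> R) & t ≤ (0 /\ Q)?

Q -> R = min(1, 1 − 0.145 + 0.180) = min(1, 1.035) = 1.000
So the left factor is Q -> R = 1.000.
0 /\ Q = min(0.000, 0.145) = 0.000
So the right-hand bound is 0 /\ Q = 0.000.
The residuum of the Łukasiewicz t-norm gives the supremum: min(1, 1 − 1.000 + 0.000).
1 − 1.000 + 0.000 = 0.000, so t = min(1, 0.000) = 0.000.
Check: 1.000 & 0.000 = max(0, 0.000) = 0.000 ≤ 0.000.

0.000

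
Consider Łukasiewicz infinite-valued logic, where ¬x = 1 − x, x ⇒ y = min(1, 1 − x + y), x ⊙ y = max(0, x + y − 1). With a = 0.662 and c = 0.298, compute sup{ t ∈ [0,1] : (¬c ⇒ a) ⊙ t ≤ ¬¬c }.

¬c = 1 − 0.298 = 0.702
¬c ⇒ a = min(1, 1 − 0.702 + 0.662) = min(1, 0.960) = 0.960
So the left factor is ¬c ⇒ a = 0.960.
¬¬c = 1 − 0.702 = 0.298
So the right-hand bound is ¬¬c = 0.298.
The residuum of the Łukasiewicz t-norm gives the supremum: min(1, 1 − 0.960 + 0.298).
1 − 0.960 + 0.298 = 0.338, so t = min(1, 0.338) = 0.338.
Check: 0.960 ⊙ 0.338 = max(0, 0.298) = 0.298 ≤ 0.298.

0.338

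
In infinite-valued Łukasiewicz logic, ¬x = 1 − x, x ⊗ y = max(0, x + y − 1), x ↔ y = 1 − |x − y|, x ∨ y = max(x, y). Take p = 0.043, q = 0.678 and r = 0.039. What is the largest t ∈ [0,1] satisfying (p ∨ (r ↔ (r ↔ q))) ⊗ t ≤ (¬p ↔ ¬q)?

r ↔ q = 1 − |0.039 − 0.678| = 1 − 0.639 = 0.361
r ↔ (r ↔ q) = 1 − |0.039 − 0.361| = 1 − 0.322 = 0.678
p ∨ (r ↔ (r ↔ q)) = max(0.043, 0.678) = 0.678
So the left factor is p ∨ (r ↔ (r ↔ q)) = 0.678.
¬p = 1 − 0.043 = 0.957
¬q = 1 − 0.678 = 0.322
¬p ↔ ¬q = 1 − |0.957 − 0.322| = 1 − 0.635 = 0.365
So the right-hand bound is ¬p ↔ ¬q = 0.365.
The residuum of the Łukasiewicz t-norm gives the supremum: min(1, 1 − 0.678 + 0.365).
1 − 0.678 + 0.365 = 0.687, so t = min(1, 0.687) = 0.687.
Check: 0.678 ⊗ 0.687 = max(0, 0.365) = 0.365 ≤ 0.365.

0.687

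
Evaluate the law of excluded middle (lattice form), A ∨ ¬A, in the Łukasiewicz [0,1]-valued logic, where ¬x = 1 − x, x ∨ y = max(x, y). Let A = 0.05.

¬A = 1 − 0.05 = 0.95
A ∨ ¬A = max(0.05, 0.95) = 0.95
(The value 0.95 < 1 shows this instance is not satisfied; not a Ł∞-tautology — its value is max(a, 1−a).)

0.95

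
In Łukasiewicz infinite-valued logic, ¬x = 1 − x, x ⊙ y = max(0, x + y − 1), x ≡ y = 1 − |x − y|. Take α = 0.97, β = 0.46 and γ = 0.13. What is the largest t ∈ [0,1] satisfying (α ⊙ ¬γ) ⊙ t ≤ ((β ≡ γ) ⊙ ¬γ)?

0.70

¬γ = 1 − 0.13 = 0.87
α ⊙ ¬γ = max(0, 0.97 + 0.87 − 1) = max(0, 0.84) = 0.84
So the left factor is α ⊙ ¬γ = 0.84.
β ≡ γ = 1 − |0.46 − 0.13| = 1 − 0.33 = 0.67
(β ≡ γ) ⊙ ¬γ = max(0, 0.67 + 0.87 − 1) = max(0, 0.54) = 0.54
So the right-hand bound is (β ≡ γ) ⊙ ¬γ = 0.54.
The residuum of the Łukasiewicz t-norm gives the supremum: min(1, 1 − 0.84 + 0.54).
1 − 0.84 + 0.54 = 0.70, so t = min(1, 0.70) = 0.70.
Check: 0.84 ⊙ 0.70 = max(0, 0.54) = 0.54 ≤ 0.54.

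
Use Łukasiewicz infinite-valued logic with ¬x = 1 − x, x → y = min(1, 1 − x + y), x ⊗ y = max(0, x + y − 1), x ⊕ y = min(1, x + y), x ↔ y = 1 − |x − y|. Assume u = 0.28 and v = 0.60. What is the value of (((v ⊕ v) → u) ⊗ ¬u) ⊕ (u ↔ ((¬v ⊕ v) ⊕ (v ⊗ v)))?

v ⊕ v = min(1, 0.60 + 0.60) = min(1, 1.20) = 1.00
(v ⊕ v) → u = min(1, 1 − 1.00 + 0.28) = min(1, 0.28) = 0.28
¬u = 1 − 0.28 = 0.72
((v ⊕ v) → u) ⊗ ¬u = max(0, 0.28 + 0.72 − 1) = max(0, 0.00) = 0.00
¬v = 1 − 0.60 = 0.40
¬v ⊕ v = min(1, 0.40 + 0.60) = min(1, 1.00) = 1.00
v ⊗ v = max(0, 0.60 + 0.60 − 1) = max(0, 0.20) = 0.20
(¬v ⊕ v) ⊕ (v ⊗ v) = min(1, 1.00 + 0.20) = min(1, 1.20) = 1.00
u ↔ ((¬v ⊕ v) ⊕ (v ⊗ v)) = 1 − |0.28 − 1.00| = 1 − 0.72 = 0.28
(((v ⊕ v) → u) ⊗ ¬u) ⊕ (u ↔ ((¬v ⊕ v) ⊕ (v ⊗ v))) = min(1, 0.00 + 0.28) = min(1, 0.28) = 0.28

0.28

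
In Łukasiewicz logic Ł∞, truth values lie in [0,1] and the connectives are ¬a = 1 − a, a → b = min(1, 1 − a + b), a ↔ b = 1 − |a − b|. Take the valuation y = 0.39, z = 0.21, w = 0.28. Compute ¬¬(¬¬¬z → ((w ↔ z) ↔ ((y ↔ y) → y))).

¬z = 1 − 0.21 = 0.79
¬¬z = 1 − 0.79 = 0.21
¬¬¬z = 1 − 0.21 = 0.79
w ↔ z = 1 − |0.28 − 0.21| = 1 − 0.07 = 0.93
y ↔ y = 1 − |0.39 − 0.39| = 1 − 0.00 = 1.00
(y ↔ y) → y = min(1, 1 − 1.00 + 0.39) = min(1, 0.39) = 0.39
(w ↔ z) ↔ ((y ↔ y) → y) = 1 − |0.93 − 0.39| = 1 − 0.54 = 0.46
¬¬¬z → ((w ↔ z) ↔ ((y ↔ y) → y)) = min(1, 1 − 0.79 + 0.46) = min(1, 0.67) = 0.67
¬(¬¬¬z → ((w ↔ z) ↔ ((y ↔ y) → y))) = 1 − 0.67 = 0.33
¬¬(¬¬¬z → ((w ↔ z) ↔ ((y ↔ y) → y))) = 1 − 0.33 = 0.67

0.67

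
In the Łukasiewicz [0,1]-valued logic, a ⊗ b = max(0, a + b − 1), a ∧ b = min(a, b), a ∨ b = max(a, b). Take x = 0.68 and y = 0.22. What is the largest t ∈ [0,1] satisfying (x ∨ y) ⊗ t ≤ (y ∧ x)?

x ∨ y = max(0.68, 0.22) = 0.68
So the left factor is x ∨ y = 0.68.
y ∧ x = min(0.22, 0.68) = 0.22
So the right-hand bound is y ∧ x = 0.22.
The residuum of the Łukasiewicz t-norm gives the supremum: min(1, 1 − 0.68 + 0.22).
1 − 0.68 + 0.22 = 0.54, so t = min(1, 0.54) = 0.54.
Check: 0.68 ⊗ 0.54 = max(0, 0.22) = 0.22 ≤ 0.22.

0.54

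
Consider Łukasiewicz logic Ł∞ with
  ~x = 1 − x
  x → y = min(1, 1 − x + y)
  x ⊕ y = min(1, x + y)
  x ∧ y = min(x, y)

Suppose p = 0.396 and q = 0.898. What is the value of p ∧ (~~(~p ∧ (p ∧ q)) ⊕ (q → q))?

~p = 1 − 0.396 = 0.604
p ∧ q = min(0.396, 0.898) = 0.396
~p ∧ (p ∧ q) = min(0.604, 0.396) = 0.396
~(~p ∧ (p ∧ q)) = 1 − 0.396 = 0.604
~~(~p ∧ (p ∧ q)) = 1 − 0.604 = 0.396
q → q = min(1, 1 − 0.898 + 0.898) = min(1, 1.000) = 1.000
~~(~p ∧ (p ∧ q)) ⊕ (q → q) = min(1, 0.396 + 1.000) = min(1, 1.396) = 1.000
p ∧ (~~(~p ∧ (p ∧ q)) ⊕ (q → q)) = min(0.396, 1.000) = 0.396

0.396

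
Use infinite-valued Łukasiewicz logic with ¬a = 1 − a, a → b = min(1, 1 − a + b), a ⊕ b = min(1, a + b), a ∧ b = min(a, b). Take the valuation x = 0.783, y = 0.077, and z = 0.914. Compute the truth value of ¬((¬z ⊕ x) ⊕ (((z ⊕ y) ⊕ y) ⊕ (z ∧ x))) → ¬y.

¬z = 1 − 0.914 = 0.086
¬z ⊕ x = min(1, 0.086 + 0.783) = min(1, 0.869) = 0.869
z ⊕ y = min(1, 0.914 + 0.077) = min(1, 0.991) = 0.991
(z ⊕ y) ⊕ y = min(1, 0.991 + 0.077) = min(1, 1.068) = 1.000
z ∧ x = min(0.914, 0.783) = 0.783
((z ⊕ y) ⊕ y) ⊕ (z ∧ x) = min(1, 1.000 + 0.783) = min(1, 1.783) = 1.000
(¬z ⊕ x) ⊕ (((z ⊕ y) ⊕ y) ⊕ (z ∧ x)) = min(1, 0.869 + 1.000) = min(1, 1.869) = 1.000
¬((¬z ⊕ x) ⊕ (((z ⊕ y) ⊕ y) ⊕ (z ∧ x))) = 1 − 1.000 = 0.000
¬y = 1 − 0.077 = 0.923
¬((¬z ⊕ x) ⊕ (((z ⊕ y) ⊕ y) ⊕ (z ∧ x))) → ¬y = min(1, 1 − 0.000 + 0.923) = min(1, 1.923) = 1.000

1.000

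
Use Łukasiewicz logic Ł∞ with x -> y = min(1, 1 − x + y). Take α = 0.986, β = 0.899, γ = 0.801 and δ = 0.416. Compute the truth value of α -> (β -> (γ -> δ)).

γ -> δ = min(1, 1 − 0.801 + 0.416) = min(1, 0.615) = 0.615
β -> (γ -> δ) = min(1, 1 − 0.899 + 0.615) = min(1, 0.716) = 0.716
α -> (β -> (γ -> δ)) = min(1, 1 − 0.986 + 0.716) = min(1, 0.730) = 0.730

0.730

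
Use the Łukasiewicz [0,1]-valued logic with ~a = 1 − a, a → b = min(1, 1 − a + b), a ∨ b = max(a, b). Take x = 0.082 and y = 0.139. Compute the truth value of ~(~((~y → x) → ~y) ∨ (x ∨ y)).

0.861

~y = 1 − 0.139 = 0.861
~y → x = min(1, 1 − 0.861 + 0.082) = min(1, 0.221) = 0.221
(~y → x) → ~y = min(1, 1 − 0.221 + 0.861) = min(1, 1.640) = 1.000
~((~y → x) → ~y) = 1 − 1.000 = 0.000
x ∨ y = max(0.082, 0.139) = 0.139
~((~y → x) → ~y) ∨ (x ∨ y) = max(0.000, 0.139) = 0.139
~(~((~y → x) → ~y) ∨ (x ∨ y)) = 1 − 0.139 = 0.861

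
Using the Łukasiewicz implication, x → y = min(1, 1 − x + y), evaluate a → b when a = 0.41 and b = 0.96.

1.00

a → b = min(1, 1 − 0.41 + 0.96) = min(1, 1.55) = 1.00
For comparison, the Gödel implication (1 if x ≤ y else y) would give 1.00.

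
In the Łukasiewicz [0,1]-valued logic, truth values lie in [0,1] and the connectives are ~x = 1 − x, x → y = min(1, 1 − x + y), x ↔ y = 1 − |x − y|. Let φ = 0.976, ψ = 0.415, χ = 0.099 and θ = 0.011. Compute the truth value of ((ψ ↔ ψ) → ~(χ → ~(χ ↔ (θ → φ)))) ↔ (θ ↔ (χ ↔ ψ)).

0.673

ψ ↔ ψ = 1 − |0.415 − 0.415| = 1 − 0.000 = 1.000
θ → φ = min(1, 1 − 0.011 + 0.976) = min(1, 1.965) = 1.000
χ ↔ (θ → φ) = 1 − |0.099 − 1.000| = 1 − 0.901 = 0.099
~(χ ↔ (θ → φ)) = 1 − 0.099 = 0.901
χ → ~(χ ↔ (θ → φ)) = min(1, 1 − 0.099 + 0.901) = min(1, 1.802) = 1.000
~(χ → ~(χ ↔ (θ → φ))) = 1 − 1.000 = 0.000
(ψ ↔ ψ) → ~(χ → ~(χ ↔ (θ → φ))) = min(1, 1 − 1.000 + 0.000) = min(1, 0.000) = 0.000
χ ↔ ψ = 1 − |0.099 − 0.415| = 1 − 0.316 = 0.684
θ ↔ (χ ↔ ψ) = 1 − |0.011 − 0.684| = 1 − 0.673 = 0.327
((ψ ↔ ψ) → ~(χ → ~(χ ↔ (θ → φ)))) ↔ (θ ↔ (χ ↔ ψ)) = 1 − |0.000 − 0.327| = 1 − 0.327 = 0.673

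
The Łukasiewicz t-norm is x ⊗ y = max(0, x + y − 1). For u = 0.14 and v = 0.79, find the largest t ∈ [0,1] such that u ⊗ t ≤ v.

1.00

The residuum of the Łukasiewicz t-norm gives the supremum: min(1, 1 − 0.14 + 0.79).
1 − 0.14 + 0.79 = 1.65, so t = min(1, 1.65) = 1.00.
Check: 0.14 ⊗ 1.00 = max(0, 0.14) = 0.14 ≤ 0.79.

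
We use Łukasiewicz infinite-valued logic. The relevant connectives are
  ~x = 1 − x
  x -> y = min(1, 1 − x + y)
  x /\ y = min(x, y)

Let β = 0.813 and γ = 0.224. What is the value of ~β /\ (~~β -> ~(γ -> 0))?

~β = 1 − 0.813 = 0.187
~~β = 1 − 0.187 = 0.813
γ -> 0 = min(1, 1 − 0.224 + 0.000) = min(1, 0.776) = 0.776
~(γ -> 0) = 1 − 0.776 = 0.224
~~β -> ~(γ -> 0) = min(1, 1 − 0.813 + 0.224) = min(1, 0.411) = 0.411
~β /\ (~~β -> ~(γ -> 0)) = min(0.187, 0.411) = 0.187

0.187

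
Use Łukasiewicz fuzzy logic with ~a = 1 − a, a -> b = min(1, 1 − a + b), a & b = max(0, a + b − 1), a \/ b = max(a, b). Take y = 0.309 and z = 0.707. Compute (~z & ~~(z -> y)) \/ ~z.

0.293

~z = 1 − 0.707 = 0.293
z -> y = min(1, 1 − 0.707 + 0.309) = min(1, 0.602) = 0.602
~(z -> y) = 1 − 0.602 = 0.398
~~(z -> y) = 1 − 0.398 = 0.602
~z & ~~(z -> y) = max(0, 0.293 + 0.602 − 1) = max(0, -0.105) = 0.000
(~z & ~~(z -> y)) \/ ~z = max(0.000, 0.293) = 0.293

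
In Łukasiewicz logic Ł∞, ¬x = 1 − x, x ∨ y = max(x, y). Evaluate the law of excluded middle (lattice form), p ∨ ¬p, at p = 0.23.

¬p = 1 − 0.23 = 0.77
p ∨ ¬p = max(0.23, 0.77) = 0.77
(The value 0.77 < 1 shows this instance is not satisfied; not a Ł∞-tautology — its value is max(a, 1−a).)

0.77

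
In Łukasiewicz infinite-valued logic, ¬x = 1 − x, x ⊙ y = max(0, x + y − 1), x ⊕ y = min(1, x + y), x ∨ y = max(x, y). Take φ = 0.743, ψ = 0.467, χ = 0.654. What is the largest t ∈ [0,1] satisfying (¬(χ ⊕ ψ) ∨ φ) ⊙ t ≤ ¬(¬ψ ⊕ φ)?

0.257

χ ⊕ ψ = min(1, 0.654 + 0.467) = min(1, 1.121) = 1.000
¬(χ ⊕ ψ) = 1 − 1.000 = 0.000
¬(χ ⊕ ψ) ∨ φ = max(0.000, 0.743) = 0.743
So the left factor is ¬(χ ⊕ ψ) ∨ φ = 0.743.
¬ψ = 1 − 0.467 = 0.533
¬ψ ⊕ φ = min(1, 0.533 + 0.743) = min(1, 1.276) = 1.000
¬(¬ψ ⊕ φ) = 1 − 1.000 = 0.000
So the right-hand bound is ¬(¬ψ ⊕ φ) = 0.000.
The residuum of the Łukasiewicz t-norm gives the supremum: min(1, 1 − 0.743 + 0.000).
1 − 0.743 + 0.000 = 0.257, so t = min(1, 0.257) = 0.257.
Check: 0.743 ⊙ 0.257 = max(0, 0.000) = 0.000 ≤ 0.000.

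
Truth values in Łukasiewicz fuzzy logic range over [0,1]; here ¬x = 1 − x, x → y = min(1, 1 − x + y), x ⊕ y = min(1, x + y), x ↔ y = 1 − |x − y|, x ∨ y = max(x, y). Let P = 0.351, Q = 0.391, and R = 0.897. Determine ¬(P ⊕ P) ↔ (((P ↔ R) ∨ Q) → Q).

0.361

P ⊕ P = min(1, 0.351 + 0.351) = min(1, 0.702) = 0.702
¬(P ⊕ P) = 1 − 0.702 = 0.298
P ↔ R = 1 − |0.351 − 0.897| = 1 − 0.546 = 0.454
(P ↔ R) ∨ Q = max(0.454, 0.391) = 0.454
((P ↔ R) ∨ Q) → Q = min(1, 1 − 0.454 + 0.391) = min(1, 0.937) = 0.937
¬(P ⊕ P) ↔ (((P ↔ R) ∨ Q) → Q) = 1 − |0.298 − 0.937| = 1 − 0.639 = 0.361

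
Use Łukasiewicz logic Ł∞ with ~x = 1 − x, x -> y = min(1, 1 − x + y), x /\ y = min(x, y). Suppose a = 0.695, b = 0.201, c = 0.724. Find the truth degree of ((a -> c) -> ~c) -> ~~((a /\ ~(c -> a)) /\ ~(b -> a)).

a -> c = min(1, 1 − 0.695 + 0.724) = min(1, 1.029) = 1.000
~c = 1 − 0.724 = 0.276
(a -> c) -> ~c = min(1, 1 − 1.000 + 0.276) = min(1, 0.276) = 0.276
c -> a = min(1, 1 − 0.724 + 0.695) = min(1, 0.971) = 0.971
~(c -> a) = 1 − 0.971 = 0.029
a /\ ~(c -> a) = min(0.695, 0.029) = 0.029
b -> a = min(1, 1 − 0.201 + 0.695) = min(1, 1.494) = 1.000
~(b -> a) = 1 − 1.000 = 0.000
(a /\ ~(c -> a)) /\ ~(b -> a) = min(0.029, 0.000) = 0.000
~((a /\ ~(c -> a)) /\ ~(b -> a)) = 1 − 0.000 = 1.000
~~((a /\ ~(c -> a)) /\ ~(b -> a)) = 1 − 1.000 = 0.000
((a -> c) -> ~c) -> ~~((a /\ ~(c -> a)) /\ ~(b -> a)) = min(1, 1 − 0.276 + 0.000) = min(1, 0.724) = 0.724

0.724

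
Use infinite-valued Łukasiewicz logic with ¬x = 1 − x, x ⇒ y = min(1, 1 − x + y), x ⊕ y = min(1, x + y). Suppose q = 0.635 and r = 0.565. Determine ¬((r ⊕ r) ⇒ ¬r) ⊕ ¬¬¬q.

r ⊕ r = min(1, 0.565 + 0.565) = min(1, 1.130) = 1.000
¬r = 1 − 0.565 = 0.435
(r ⊕ r) ⇒ ¬r = min(1, 1 − 1.000 + 0.435) = min(1, 0.435) = 0.435
¬((r ⊕ r) ⇒ ¬r) = 1 − 0.435 = 0.565
¬q = 1 − 0.635 = 0.365
¬¬q = 1 − 0.365 = 0.635
¬¬¬q = 1 − 0.635 = 0.365
¬((r ⊕ r) ⇒ ¬r) ⊕ ¬¬¬q = min(1, 0.565 + 0.365) = min(1, 0.930) = 0.930

0.930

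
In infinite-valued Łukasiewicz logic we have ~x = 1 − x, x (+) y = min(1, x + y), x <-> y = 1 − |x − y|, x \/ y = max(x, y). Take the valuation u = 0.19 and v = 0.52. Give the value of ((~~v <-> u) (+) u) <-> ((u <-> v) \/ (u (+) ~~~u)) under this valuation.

0.86

~v = 1 − 0.52 = 0.48
~~v = 1 − 0.48 = 0.52
~~v <-> u = 1 − |0.52 − 0.19| = 1 − 0.33 = 0.67
(~~v <-> u) (+) u = min(1, 0.67 + 0.19) = min(1, 0.86) = 0.86
u <-> v = 1 − |0.19 − 0.52| = 1 − 0.33 = 0.67
~u = 1 − 0.19 = 0.81
~~u = 1 − 0.81 = 0.19
~~~u = 1 − 0.19 = 0.81
u (+) ~~~u = min(1, 0.19 + 0.81) = min(1, 1.00) = 1.00
(u <-> v) \/ (u (+) ~~~u) = max(0.67, 1.00) = 1.00
((~~v <-> u) (+) u) <-> ((u <-> v) \/ (u (+) ~~~u)) = 1 − |0.86 − 1.00| = 1 − 0.14 = 0.86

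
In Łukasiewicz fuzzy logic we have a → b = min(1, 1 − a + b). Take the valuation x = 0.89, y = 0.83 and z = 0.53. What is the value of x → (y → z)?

0.81

y → z = min(1, 1 − 0.83 + 0.53) = min(1, 0.70) = 0.70
x → (y → z) = min(1, 1 − 0.89 + 0.70) = min(1, 0.81) = 0.81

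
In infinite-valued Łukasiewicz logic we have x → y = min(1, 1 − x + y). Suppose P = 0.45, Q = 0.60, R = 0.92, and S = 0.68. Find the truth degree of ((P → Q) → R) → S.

0.76

P → Q = min(1, 1 − 0.45 + 0.60) = min(1, 1.15) = 1.00
(P → Q) → R = min(1, 1 − 1.00 + 0.92) = min(1, 0.92) = 0.92
((P → Q) → R) → S = min(1, 1 − 0.92 + 0.68) = min(1, 0.76) = 0.76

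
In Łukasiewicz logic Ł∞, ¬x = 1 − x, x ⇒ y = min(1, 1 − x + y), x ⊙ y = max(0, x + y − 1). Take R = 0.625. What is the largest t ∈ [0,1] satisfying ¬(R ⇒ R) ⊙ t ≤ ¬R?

1.000

R ⇒ R = min(1, 1 − 0.625 + 0.625) = min(1, 1.000) = 1.000
¬(R ⇒ R) = 1 − 1.000 = 0.000
So the left factor is ¬(R ⇒ R) = 0.000.
¬R = 1 − 0.625 = 0.375
So the right-hand bound is ¬R = 0.375.
The residuum of the Łukasiewicz t-norm gives the supremum: min(1, 1 − 0.000 + 0.375).
1 − 0.000 + 0.375 = 1.375, so t = min(1, 1.375) = 1.000.
Check: 0.000 ⊙ 1.000 = max(0, 0.000) = 0.000 ≤ 0.375.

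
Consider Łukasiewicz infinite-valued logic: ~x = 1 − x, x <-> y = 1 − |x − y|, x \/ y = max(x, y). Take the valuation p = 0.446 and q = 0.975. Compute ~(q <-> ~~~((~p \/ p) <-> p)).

0.867

~p = 1 − 0.446 = 0.554
~p \/ p = max(0.554, 0.446) = 0.554
(~p \/ p) <-> p = 1 − |0.554 − 0.446| = 1 − 0.108 = 0.892
~((~p \/ p) <-> p) = 1 − 0.892 = 0.108
~~((~p \/ p) <-> p) = 1 − 0.108 = 0.892
~~~((~p \/ p) <-> p) = 1 − 0.892 = 0.108
q <-> ~~~((~p \/ p) <-> p) = 1 − |0.975 − 0.108| = 1 − 0.867 = 0.133
~(q <-> ~~~((~p \/ p) <-> p)) = 1 − 0.133 = 0.867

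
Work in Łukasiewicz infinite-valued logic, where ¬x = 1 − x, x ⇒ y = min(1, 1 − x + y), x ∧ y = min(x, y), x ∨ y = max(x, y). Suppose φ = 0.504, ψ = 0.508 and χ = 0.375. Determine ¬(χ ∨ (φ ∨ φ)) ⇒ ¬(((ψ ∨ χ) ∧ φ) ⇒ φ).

φ ∨ φ = max(0.504, 0.504) = 0.504
χ ∨ (φ ∨ φ) = max(0.375, 0.504) = 0.504
¬(χ ∨ (φ ∨ φ)) = 1 − 0.504 = 0.496
ψ ∨ χ = max(0.508, 0.375) = 0.508
(ψ ∨ χ) ∧ φ = min(0.508, 0.504) = 0.504
((ψ ∨ χ) ∧ φ) ⇒ φ = min(1, 1 − 0.504 + 0.504) = min(1, 1.000) = 1.000
¬(((ψ ∨ χ) ∧ φ) ⇒ φ) = 1 − 1.000 = 0.000
¬(χ ∨ (φ ∨ φ)) ⇒ ¬(((ψ ∨ χ) ∧ φ) ⇒ φ) = min(1, 1 − 0.496 + 0.000) = min(1, 0.504) = 0.504

0.504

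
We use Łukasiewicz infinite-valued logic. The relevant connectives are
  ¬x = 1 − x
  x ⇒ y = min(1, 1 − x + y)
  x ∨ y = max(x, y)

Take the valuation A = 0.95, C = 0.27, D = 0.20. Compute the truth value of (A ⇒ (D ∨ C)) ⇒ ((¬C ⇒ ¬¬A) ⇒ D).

0.88

D ∨ C = max(0.20, 0.27) = 0.27
A ⇒ (D ∨ C) = min(1, 1 − 0.95 + 0.27) = min(1, 0.32) = 0.32
¬C = 1 − 0.27 = 0.73
¬A = 1 − 0.95 = 0.05
¬¬A = 1 − 0.05 = 0.95
¬C ⇒ ¬¬A = min(1, 1 − 0.73 + 0.95) = min(1, 1.22) = 1.00
(¬C ⇒ ¬¬A) ⇒ D = min(1, 1 − 1.00 + 0.20) = min(1, 0.20) = 0.20
(A ⇒ (D ∨ C)) ⇒ ((¬C ⇒ ¬¬A) ⇒ D) = min(1, 1 − 0.32 + 0.20) = min(1, 0.88) = 0.88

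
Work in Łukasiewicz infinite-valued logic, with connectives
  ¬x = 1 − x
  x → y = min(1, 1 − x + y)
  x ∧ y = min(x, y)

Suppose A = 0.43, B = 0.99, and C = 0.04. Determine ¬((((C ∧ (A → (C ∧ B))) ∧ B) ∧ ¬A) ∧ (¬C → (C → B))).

C ∧ B = min(0.04, 0.99) = 0.04
A → (C ∧ B) = min(1, 1 − 0.43 + 0.04) = min(1, 0.61) = 0.61
C ∧ (A → (C ∧ B)) = min(0.04, 0.61) = 0.04
(C ∧ (A → (C ∧ B))) ∧ B = min(0.04, 0.99) = 0.04
¬A = 1 − 0.43 = 0.57
((C ∧ (A → (C ∧ B))) ∧ B) ∧ ¬A = min(0.04, 0.57) = 0.04
¬C = 1 − 0.04 = 0.96
C → B = min(1, 1 − 0.04 + 0.99) = min(1, 1.95) = 1.00
¬C → (C → B) = min(1, 1 − 0.96 + 1.00) = min(1, 1.04) = 1.00
(((C ∧ (A → (C ∧ B))) ∧ B) ∧ ¬A) ∧ (¬C → (C → B)) = min(0.04, 1.00) = 0.04
¬((((C ∧ (A → (C ∧ B))) ∧ B) ∧ ¬A) ∧ (¬C → (C → B))) = 1 − 0.04 = 0.96

0.96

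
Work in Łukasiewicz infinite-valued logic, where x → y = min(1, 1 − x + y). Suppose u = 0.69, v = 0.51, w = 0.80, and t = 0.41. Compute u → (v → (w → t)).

w → t = min(1, 1 − 0.80 + 0.41) = min(1, 0.61) = 0.61
v → (w → t) = min(1, 1 − 0.51 + 0.61) = min(1, 1.10) = 1.00
u → (v → (w → t)) = min(1, 1 − 0.69 + 1.00) = min(1, 1.31) = 1.00

1.00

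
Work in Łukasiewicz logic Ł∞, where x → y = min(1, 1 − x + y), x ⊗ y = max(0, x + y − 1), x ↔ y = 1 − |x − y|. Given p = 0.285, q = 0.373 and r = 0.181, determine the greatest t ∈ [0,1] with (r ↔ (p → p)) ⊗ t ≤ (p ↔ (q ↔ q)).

p → p = min(1, 1 − 0.285 + 0.285) = min(1, 1.000) = 1.000
r ↔ (p → p) = 1 − |0.181 − 1.000| = 1 − 0.819 = 0.181
So the left factor is r ↔ (p → p) = 0.181.
q ↔ q = 1 − |0.373 − 0.373| = 1 − 0.000 = 1.000
p ↔ (q ↔ q) = 1 − |0.285 − 1.000| = 1 − 0.715 = 0.285
So the right-hand bound is p ↔ (q ↔ q) = 0.285.
The residuum of the Łukasiewicz t-norm gives the supremum: min(1, 1 − 0.181 + 0.285).
1 − 0.181 + 0.285 = 1.104, so t = min(1, 1.104) = 1.000.
Check: 0.181 ⊗ 1.000 = max(0, 0.181) = 0.181 ≤ 0.285.

1.000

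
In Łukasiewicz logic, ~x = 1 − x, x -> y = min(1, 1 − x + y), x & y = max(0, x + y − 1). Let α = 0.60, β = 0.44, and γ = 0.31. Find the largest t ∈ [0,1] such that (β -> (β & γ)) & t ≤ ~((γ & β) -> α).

0.44

β & γ = max(0, 0.44 + 0.31 − 1) = max(0, -0.25) = 0.00
β -> (β & γ) = min(1, 1 − 0.44 + 0.00) = min(1, 0.56) = 0.56
So the left factor is β -> (β & γ) = 0.56.
γ & β = max(0, 0.31 + 0.44 − 1) = max(0, -0.25) = 0.00
(γ & β) -> α = min(1, 1 − 0.00 + 0.60) = min(1, 1.60) = 1.00
~((γ & β) -> α) = 1 − 1.00 = 0.00
So the right-hand bound is ~((γ & β) -> α) = 0.00.
The residuum of the Łukasiewicz t-norm gives the supremum: min(1, 1 − 0.56 + 0.00).
1 − 0.56 + 0.00 = 0.44, so t = min(1, 0.44) = 0.44.
Check: 0.56 & 0.44 = max(0, 0.00) = 0.00 ≤ 0.00.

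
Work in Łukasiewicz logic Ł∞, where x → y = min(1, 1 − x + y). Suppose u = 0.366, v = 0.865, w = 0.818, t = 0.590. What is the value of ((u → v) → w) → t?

0.772

u → v = min(1, 1 − 0.366 + 0.865) = min(1, 1.499) = 1.000
(u → v) → w = min(1, 1 − 1.000 + 0.818) = min(1, 0.818) = 0.818
((u → v) → w) → t = min(1, 1 − 0.818 + 0.590) = min(1, 0.772) = 0.772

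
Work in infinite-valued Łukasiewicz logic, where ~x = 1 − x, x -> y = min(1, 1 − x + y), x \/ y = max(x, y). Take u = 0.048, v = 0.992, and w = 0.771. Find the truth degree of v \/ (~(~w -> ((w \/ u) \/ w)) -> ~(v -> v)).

1.000

~w = 1 − 0.771 = 0.229
w \/ u = max(0.771, 0.048) = 0.771
(w \/ u) \/ w = max(0.771, 0.771) = 0.771
~w -> ((w \/ u) \/ w) = min(1, 1 − 0.229 + 0.771) = min(1, 1.542) = 1.000
~(~w -> ((w \/ u) \/ w)) = 1 − 1.000 = 0.000
v -> v = min(1, 1 − 0.992 + 0.992) = min(1, 1.000) = 1.000
~(v -> v) = 1 − 1.000 = 0.000
~(~w -> ((w \/ u) \/ w)) -> ~(v -> v) = min(1, 1 − 0.000 + 0.000) = min(1, 1.000) = 1.000
v \/ (~(~w -> ((w \/ u) \/ w)) -> ~(v -> v)) = max(0.992, 1.000) = 1.000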